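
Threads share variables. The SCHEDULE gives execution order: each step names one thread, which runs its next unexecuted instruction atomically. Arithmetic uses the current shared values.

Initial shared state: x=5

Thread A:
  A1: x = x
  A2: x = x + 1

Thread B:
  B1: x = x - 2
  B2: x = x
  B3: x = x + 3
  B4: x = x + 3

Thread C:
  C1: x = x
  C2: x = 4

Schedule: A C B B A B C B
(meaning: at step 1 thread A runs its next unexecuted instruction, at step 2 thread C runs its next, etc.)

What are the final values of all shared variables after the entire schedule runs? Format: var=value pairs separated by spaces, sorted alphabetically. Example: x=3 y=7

Step 1: thread A executes A1 (x = x). Shared: x=5. PCs: A@1 B@0 C@0
Step 2: thread C executes C1 (x = x). Shared: x=5. PCs: A@1 B@0 C@1
Step 3: thread B executes B1 (x = x - 2). Shared: x=3. PCs: A@1 B@1 C@1
Step 4: thread B executes B2 (x = x). Shared: x=3. PCs: A@1 B@2 C@1
Step 5: thread A executes A2 (x = x + 1). Shared: x=4. PCs: A@2 B@2 C@1
Step 6: thread B executes B3 (x = x + 3). Shared: x=7. PCs: A@2 B@3 C@1
Step 7: thread C executes C2 (x = 4). Shared: x=4. PCs: A@2 B@3 C@2
Step 8: thread B executes B4 (x = x + 3). Shared: x=7. PCs: A@2 B@4 C@2

Answer: x=7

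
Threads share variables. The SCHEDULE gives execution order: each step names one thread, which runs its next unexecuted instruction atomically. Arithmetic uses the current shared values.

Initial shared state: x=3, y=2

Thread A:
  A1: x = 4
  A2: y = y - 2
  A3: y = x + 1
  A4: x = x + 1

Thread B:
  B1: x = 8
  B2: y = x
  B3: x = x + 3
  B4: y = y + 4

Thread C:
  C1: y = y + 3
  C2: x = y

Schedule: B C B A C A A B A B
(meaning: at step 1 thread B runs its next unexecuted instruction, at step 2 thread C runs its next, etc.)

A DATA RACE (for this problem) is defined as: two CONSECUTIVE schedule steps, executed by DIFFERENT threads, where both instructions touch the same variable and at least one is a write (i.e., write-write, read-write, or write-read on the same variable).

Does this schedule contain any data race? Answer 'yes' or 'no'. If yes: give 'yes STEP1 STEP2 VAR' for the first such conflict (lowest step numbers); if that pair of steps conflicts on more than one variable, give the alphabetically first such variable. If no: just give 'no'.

Answer: yes 2 3 y

Derivation:
Steps 1,2: B(r=-,w=x) vs C(r=y,w=y). No conflict.
Steps 2,3: C(y = y + 3) vs B(y = x). RACE on y (W-W).
Steps 3,4: B(y = x) vs A(x = 4). RACE on x (R-W).
Steps 4,5: A(x = 4) vs C(x = y). RACE on x (W-W).
Steps 5,6: C(x = y) vs A(y = y - 2). RACE on y (R-W).
Steps 6,7: same thread (A). No race.
Steps 7,8: A(y = x + 1) vs B(x = x + 3). RACE on x (R-W).
Steps 8,9: B(x = x + 3) vs A(x = x + 1). RACE on x (W-W).
Steps 9,10: A(r=x,w=x) vs B(r=y,w=y). No conflict.
First conflict at steps 2,3.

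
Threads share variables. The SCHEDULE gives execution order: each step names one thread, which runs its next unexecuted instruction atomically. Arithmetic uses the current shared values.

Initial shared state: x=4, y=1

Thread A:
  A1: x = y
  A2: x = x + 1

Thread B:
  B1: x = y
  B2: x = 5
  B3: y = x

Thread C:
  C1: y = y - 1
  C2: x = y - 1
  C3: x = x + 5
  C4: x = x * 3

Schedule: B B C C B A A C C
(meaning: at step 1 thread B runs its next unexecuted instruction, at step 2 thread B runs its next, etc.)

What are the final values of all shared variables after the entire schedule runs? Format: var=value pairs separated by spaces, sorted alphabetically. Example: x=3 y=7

Answer: x=15 y=-1

Derivation:
Step 1: thread B executes B1 (x = y). Shared: x=1 y=1. PCs: A@0 B@1 C@0
Step 2: thread B executes B2 (x = 5). Shared: x=5 y=1. PCs: A@0 B@2 C@0
Step 3: thread C executes C1 (y = y - 1). Shared: x=5 y=0. PCs: A@0 B@2 C@1
Step 4: thread C executes C2 (x = y - 1). Shared: x=-1 y=0. PCs: A@0 B@2 C@2
Step 5: thread B executes B3 (y = x). Shared: x=-1 y=-1. PCs: A@0 B@3 C@2
Step 6: thread A executes A1 (x = y). Shared: x=-1 y=-1. PCs: A@1 B@3 C@2
Step 7: thread A executes A2 (x = x + 1). Shared: x=0 y=-1. PCs: A@2 B@3 C@2
Step 8: thread C executes C3 (x = x + 5). Shared: x=5 y=-1. PCs: A@2 B@3 C@3
Step 9: thread C executes C4 (x = x * 3). Shared: x=15 y=-1. PCs: A@2 B@3 C@4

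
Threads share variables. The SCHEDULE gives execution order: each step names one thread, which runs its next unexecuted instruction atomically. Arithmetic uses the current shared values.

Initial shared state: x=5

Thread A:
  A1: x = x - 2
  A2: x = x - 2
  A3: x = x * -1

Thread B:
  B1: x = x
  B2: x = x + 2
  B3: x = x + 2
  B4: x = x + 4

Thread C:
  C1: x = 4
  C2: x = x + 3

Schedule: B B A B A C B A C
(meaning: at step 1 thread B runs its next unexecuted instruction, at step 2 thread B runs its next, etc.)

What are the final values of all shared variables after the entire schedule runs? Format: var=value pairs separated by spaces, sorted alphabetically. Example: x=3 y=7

Step 1: thread B executes B1 (x = x). Shared: x=5. PCs: A@0 B@1 C@0
Step 2: thread B executes B2 (x = x + 2). Shared: x=7. PCs: A@0 B@2 C@0
Step 3: thread A executes A1 (x = x - 2). Shared: x=5. PCs: A@1 B@2 C@0
Step 4: thread B executes B3 (x = x + 2). Shared: x=7. PCs: A@1 B@3 C@0
Step 5: thread A executes A2 (x = x - 2). Shared: x=5. PCs: A@2 B@3 C@0
Step 6: thread C executes C1 (x = 4). Shared: x=4. PCs: A@2 B@3 C@1
Step 7: thread B executes B4 (x = x + 4). Shared: x=8. PCs: A@2 B@4 C@1
Step 8: thread A executes A3 (x = x * -1). Shared: x=-8. PCs: A@3 B@4 C@1
Step 9: thread C executes C2 (x = x + 3). Shared: x=-5. PCs: A@3 B@4 C@2

Answer: x=-5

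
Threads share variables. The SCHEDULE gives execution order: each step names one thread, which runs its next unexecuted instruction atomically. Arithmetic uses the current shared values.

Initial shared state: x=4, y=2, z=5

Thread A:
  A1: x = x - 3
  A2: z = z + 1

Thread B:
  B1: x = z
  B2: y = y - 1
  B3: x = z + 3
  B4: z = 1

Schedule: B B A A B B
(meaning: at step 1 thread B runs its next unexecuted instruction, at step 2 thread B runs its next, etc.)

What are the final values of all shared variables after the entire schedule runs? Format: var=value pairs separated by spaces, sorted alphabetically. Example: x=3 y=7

Answer: x=9 y=1 z=1

Derivation:
Step 1: thread B executes B1 (x = z). Shared: x=5 y=2 z=5. PCs: A@0 B@1
Step 2: thread B executes B2 (y = y - 1). Shared: x=5 y=1 z=5. PCs: A@0 B@2
Step 3: thread A executes A1 (x = x - 3). Shared: x=2 y=1 z=5. PCs: A@1 B@2
Step 4: thread A executes A2 (z = z + 1). Shared: x=2 y=1 z=6. PCs: A@2 B@2
Step 5: thread B executes B3 (x = z + 3). Shared: x=9 y=1 z=6. PCs: A@2 B@3
Step 6: thread B executes B4 (z = 1). Shared: x=9 y=1 z=1. PCs: A@2 B@4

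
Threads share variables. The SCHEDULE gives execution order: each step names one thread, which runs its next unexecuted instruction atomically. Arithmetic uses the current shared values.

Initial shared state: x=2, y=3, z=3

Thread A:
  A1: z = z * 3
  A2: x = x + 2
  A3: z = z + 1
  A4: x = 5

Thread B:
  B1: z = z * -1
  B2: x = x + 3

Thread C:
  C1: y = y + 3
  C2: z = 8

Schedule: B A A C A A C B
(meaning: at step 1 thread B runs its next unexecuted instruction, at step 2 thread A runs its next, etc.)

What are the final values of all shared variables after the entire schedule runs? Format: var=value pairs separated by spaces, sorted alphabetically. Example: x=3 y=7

Step 1: thread B executes B1 (z = z * -1). Shared: x=2 y=3 z=-3. PCs: A@0 B@1 C@0
Step 2: thread A executes A1 (z = z * 3). Shared: x=2 y=3 z=-9. PCs: A@1 B@1 C@0
Step 3: thread A executes A2 (x = x + 2). Shared: x=4 y=3 z=-9. PCs: A@2 B@1 C@0
Step 4: thread C executes C1 (y = y + 3). Shared: x=4 y=6 z=-9. PCs: A@2 B@1 C@1
Step 5: thread A executes A3 (z = z + 1). Shared: x=4 y=6 z=-8. PCs: A@3 B@1 C@1
Step 6: thread A executes A4 (x = 5). Shared: x=5 y=6 z=-8. PCs: A@4 B@1 C@1
Step 7: thread C executes C2 (z = 8). Shared: x=5 y=6 z=8. PCs: A@4 B@1 C@2
Step 8: thread B executes B2 (x = x + 3). Shared: x=8 y=6 z=8. PCs: A@4 B@2 C@2

Answer: x=8 y=6 z=8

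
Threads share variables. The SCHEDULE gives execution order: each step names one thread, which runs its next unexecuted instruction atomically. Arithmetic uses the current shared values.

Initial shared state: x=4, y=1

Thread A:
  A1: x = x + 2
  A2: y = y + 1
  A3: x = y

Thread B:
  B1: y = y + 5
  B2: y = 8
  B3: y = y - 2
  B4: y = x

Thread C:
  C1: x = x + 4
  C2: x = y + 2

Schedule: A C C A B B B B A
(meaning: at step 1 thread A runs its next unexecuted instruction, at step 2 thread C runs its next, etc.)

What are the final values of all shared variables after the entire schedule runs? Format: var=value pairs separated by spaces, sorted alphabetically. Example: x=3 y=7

Answer: x=3 y=3

Derivation:
Step 1: thread A executes A1 (x = x + 2). Shared: x=6 y=1. PCs: A@1 B@0 C@0
Step 2: thread C executes C1 (x = x + 4). Shared: x=10 y=1. PCs: A@1 B@0 C@1
Step 3: thread C executes C2 (x = y + 2). Shared: x=3 y=1. PCs: A@1 B@0 C@2
Step 4: thread A executes A2 (y = y + 1). Shared: x=3 y=2. PCs: A@2 B@0 C@2
Step 5: thread B executes B1 (y = y + 5). Shared: x=3 y=7. PCs: A@2 B@1 C@2
Step 6: thread B executes B2 (y = 8). Shared: x=3 y=8. PCs: A@2 B@2 C@2
Step 7: thread B executes B3 (y = y - 2). Shared: x=3 y=6. PCs: A@2 B@3 C@2
Step 8: thread B executes B4 (y = x). Shared: x=3 y=3. PCs: A@2 B@4 C@2
Step 9: thread A executes A3 (x = y). Shared: x=3 y=3. PCs: A@3 B@4 C@2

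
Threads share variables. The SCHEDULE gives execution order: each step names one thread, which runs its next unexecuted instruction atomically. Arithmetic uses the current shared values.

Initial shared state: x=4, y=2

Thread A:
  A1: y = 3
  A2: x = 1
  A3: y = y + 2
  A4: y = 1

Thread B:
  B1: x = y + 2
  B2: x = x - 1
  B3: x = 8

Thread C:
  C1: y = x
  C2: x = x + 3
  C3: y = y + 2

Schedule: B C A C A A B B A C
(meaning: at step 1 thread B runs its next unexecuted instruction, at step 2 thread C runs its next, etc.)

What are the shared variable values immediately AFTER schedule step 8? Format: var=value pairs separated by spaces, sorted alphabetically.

Step 1: thread B executes B1 (x = y + 2). Shared: x=4 y=2. PCs: A@0 B@1 C@0
Step 2: thread C executes C1 (y = x). Shared: x=4 y=4. PCs: A@0 B@1 C@1
Step 3: thread A executes A1 (y = 3). Shared: x=4 y=3. PCs: A@1 B@1 C@1
Step 4: thread C executes C2 (x = x + 3). Shared: x=7 y=3. PCs: A@1 B@1 C@2
Step 5: thread A executes A2 (x = 1). Shared: x=1 y=3. PCs: A@2 B@1 C@2
Step 6: thread A executes A3 (y = y + 2). Shared: x=1 y=5. PCs: A@3 B@1 C@2
Step 7: thread B executes B2 (x = x - 1). Shared: x=0 y=5. PCs: A@3 B@2 C@2
Step 8: thread B executes B3 (x = 8). Shared: x=8 y=5. PCs: A@3 B@3 C@2

Answer: x=8 y=5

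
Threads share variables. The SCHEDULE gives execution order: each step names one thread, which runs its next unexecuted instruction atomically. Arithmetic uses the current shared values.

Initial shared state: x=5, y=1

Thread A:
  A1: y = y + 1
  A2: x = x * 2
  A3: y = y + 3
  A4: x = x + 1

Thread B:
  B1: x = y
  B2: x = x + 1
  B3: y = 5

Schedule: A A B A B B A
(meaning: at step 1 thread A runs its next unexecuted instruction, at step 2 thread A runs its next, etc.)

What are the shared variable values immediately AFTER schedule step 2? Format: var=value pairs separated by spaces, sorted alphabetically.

Answer: x=10 y=2

Derivation:
Step 1: thread A executes A1 (y = y + 1). Shared: x=5 y=2. PCs: A@1 B@0
Step 2: thread A executes A2 (x = x * 2). Shared: x=10 y=2. PCs: A@2 B@0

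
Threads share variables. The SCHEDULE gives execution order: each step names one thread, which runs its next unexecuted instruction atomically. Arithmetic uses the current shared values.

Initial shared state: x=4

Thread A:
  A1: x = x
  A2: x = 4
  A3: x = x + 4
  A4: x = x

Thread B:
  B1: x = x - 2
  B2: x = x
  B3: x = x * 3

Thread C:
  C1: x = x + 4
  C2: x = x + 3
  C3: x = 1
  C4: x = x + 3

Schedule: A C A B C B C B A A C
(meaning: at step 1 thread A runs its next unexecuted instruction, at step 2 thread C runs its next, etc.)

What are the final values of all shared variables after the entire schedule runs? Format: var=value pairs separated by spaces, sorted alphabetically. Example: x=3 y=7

Step 1: thread A executes A1 (x = x). Shared: x=4. PCs: A@1 B@0 C@0
Step 2: thread C executes C1 (x = x + 4). Shared: x=8. PCs: A@1 B@0 C@1
Step 3: thread A executes A2 (x = 4). Shared: x=4. PCs: A@2 B@0 C@1
Step 4: thread B executes B1 (x = x - 2). Shared: x=2. PCs: A@2 B@1 C@1
Step 5: thread C executes C2 (x = x + 3). Shared: x=5. PCs: A@2 B@1 C@2
Step 6: thread B executes B2 (x = x). Shared: x=5. PCs: A@2 B@2 C@2
Step 7: thread C executes C3 (x = 1). Shared: x=1. PCs: A@2 B@2 C@3
Step 8: thread B executes B3 (x = x * 3). Shared: x=3. PCs: A@2 B@3 C@3
Step 9: thread A executes A3 (x = x + 4). Shared: x=7. PCs: A@3 B@3 C@3
Step 10: thread A executes A4 (x = x). Shared: x=7. PCs: A@4 B@3 C@3
Step 11: thread C executes C4 (x = x + 3). Shared: x=10. PCs: A@4 B@3 C@4

Answer: x=10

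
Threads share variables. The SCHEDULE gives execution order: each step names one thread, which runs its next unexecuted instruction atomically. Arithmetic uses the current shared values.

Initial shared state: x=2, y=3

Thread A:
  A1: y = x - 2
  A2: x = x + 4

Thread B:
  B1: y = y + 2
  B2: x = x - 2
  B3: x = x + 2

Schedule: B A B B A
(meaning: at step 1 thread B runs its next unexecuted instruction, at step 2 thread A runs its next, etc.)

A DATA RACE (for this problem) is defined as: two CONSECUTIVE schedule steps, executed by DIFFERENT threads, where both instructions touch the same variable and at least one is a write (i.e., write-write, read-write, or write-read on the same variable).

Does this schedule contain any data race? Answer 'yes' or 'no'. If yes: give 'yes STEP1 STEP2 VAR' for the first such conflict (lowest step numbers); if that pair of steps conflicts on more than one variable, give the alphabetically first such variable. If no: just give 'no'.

Steps 1,2: B(y = y + 2) vs A(y = x - 2). RACE on y (W-W).
Steps 2,3: A(y = x - 2) vs B(x = x - 2). RACE on x (R-W).
Steps 3,4: same thread (B). No race.
Steps 4,5: B(x = x + 2) vs A(x = x + 4). RACE on x (W-W).
First conflict at steps 1,2.

Answer: yes 1 2 y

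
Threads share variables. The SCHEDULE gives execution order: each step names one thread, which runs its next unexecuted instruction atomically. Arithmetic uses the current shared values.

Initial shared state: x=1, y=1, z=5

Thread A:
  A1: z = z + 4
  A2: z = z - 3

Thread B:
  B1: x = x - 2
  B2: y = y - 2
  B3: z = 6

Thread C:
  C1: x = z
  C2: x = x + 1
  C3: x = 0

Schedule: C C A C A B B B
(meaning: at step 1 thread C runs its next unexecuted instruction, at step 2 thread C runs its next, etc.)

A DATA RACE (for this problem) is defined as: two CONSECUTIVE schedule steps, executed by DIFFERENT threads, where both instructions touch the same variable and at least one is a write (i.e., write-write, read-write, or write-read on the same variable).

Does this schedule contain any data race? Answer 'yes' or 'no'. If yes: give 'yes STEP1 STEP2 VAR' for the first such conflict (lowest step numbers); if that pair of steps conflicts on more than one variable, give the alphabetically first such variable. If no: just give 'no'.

Steps 1,2: same thread (C). No race.
Steps 2,3: C(r=x,w=x) vs A(r=z,w=z). No conflict.
Steps 3,4: A(r=z,w=z) vs C(r=-,w=x). No conflict.
Steps 4,5: C(r=-,w=x) vs A(r=z,w=z). No conflict.
Steps 5,6: A(r=z,w=z) vs B(r=x,w=x). No conflict.
Steps 6,7: same thread (B). No race.
Steps 7,8: same thread (B). No race.

Answer: no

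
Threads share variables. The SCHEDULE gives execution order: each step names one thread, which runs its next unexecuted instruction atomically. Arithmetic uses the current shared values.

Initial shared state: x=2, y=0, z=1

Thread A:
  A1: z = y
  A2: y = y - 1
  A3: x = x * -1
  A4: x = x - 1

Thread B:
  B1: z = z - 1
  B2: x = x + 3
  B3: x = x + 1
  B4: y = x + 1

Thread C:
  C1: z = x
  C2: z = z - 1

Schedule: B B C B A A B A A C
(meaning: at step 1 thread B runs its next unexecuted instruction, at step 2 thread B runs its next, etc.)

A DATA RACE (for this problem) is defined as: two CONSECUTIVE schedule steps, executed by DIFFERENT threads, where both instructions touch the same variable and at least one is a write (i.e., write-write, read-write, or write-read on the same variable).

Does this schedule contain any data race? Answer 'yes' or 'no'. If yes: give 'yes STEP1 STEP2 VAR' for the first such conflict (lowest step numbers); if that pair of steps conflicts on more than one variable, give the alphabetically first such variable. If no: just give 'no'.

Steps 1,2: same thread (B). No race.
Steps 2,3: B(x = x + 3) vs C(z = x). RACE on x (W-R).
Steps 3,4: C(z = x) vs B(x = x + 1). RACE on x (R-W).
Steps 4,5: B(r=x,w=x) vs A(r=y,w=z). No conflict.
Steps 5,6: same thread (A). No race.
Steps 6,7: A(y = y - 1) vs B(y = x + 1). RACE on y (W-W).
Steps 7,8: B(y = x + 1) vs A(x = x * -1). RACE on x (R-W).
Steps 8,9: same thread (A). No race.
Steps 9,10: A(r=x,w=x) vs C(r=z,w=z). No conflict.
First conflict at steps 2,3.

Answer: yes 2 3 x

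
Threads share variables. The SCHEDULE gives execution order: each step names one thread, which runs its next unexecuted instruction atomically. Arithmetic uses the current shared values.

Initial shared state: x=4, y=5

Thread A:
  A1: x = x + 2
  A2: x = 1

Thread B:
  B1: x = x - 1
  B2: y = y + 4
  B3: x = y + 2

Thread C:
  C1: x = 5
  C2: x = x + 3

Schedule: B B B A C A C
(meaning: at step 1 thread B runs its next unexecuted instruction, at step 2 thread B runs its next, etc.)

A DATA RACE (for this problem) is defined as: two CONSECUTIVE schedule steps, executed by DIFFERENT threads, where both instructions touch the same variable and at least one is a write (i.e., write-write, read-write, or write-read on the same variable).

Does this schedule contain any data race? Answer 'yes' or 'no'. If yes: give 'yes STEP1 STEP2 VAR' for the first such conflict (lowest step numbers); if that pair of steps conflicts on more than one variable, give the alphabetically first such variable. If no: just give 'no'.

Answer: yes 3 4 x

Derivation:
Steps 1,2: same thread (B). No race.
Steps 2,3: same thread (B). No race.
Steps 3,4: B(x = y + 2) vs A(x = x + 2). RACE on x (W-W).
Steps 4,5: A(x = x + 2) vs C(x = 5). RACE on x (W-W).
Steps 5,6: C(x = 5) vs A(x = 1). RACE on x (W-W).
Steps 6,7: A(x = 1) vs C(x = x + 3). RACE on x (W-W).
First conflict at steps 3,4.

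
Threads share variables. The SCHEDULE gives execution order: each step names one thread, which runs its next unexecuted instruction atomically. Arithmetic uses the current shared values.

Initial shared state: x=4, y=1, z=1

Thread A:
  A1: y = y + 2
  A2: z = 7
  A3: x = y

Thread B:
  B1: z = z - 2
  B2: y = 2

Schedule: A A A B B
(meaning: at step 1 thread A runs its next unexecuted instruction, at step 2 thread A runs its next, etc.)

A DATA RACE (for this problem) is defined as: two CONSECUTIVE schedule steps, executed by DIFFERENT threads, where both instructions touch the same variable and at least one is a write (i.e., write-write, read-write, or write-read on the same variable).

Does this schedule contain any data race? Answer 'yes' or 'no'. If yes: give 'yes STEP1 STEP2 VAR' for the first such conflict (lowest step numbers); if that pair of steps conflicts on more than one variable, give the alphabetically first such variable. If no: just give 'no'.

Steps 1,2: same thread (A). No race.
Steps 2,3: same thread (A). No race.
Steps 3,4: A(r=y,w=x) vs B(r=z,w=z). No conflict.
Steps 4,5: same thread (B). No race.

Answer: no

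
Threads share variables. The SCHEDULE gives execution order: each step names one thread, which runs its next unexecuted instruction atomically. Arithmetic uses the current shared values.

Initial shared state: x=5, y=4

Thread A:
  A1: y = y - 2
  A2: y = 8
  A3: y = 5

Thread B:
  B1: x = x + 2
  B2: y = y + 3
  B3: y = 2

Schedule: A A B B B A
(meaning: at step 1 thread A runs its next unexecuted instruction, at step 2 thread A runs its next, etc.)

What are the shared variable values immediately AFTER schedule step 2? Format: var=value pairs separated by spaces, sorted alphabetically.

Answer: x=5 y=8

Derivation:
Step 1: thread A executes A1 (y = y - 2). Shared: x=5 y=2. PCs: A@1 B@0
Step 2: thread A executes A2 (y = 8). Shared: x=5 y=8. PCs: A@2 B@0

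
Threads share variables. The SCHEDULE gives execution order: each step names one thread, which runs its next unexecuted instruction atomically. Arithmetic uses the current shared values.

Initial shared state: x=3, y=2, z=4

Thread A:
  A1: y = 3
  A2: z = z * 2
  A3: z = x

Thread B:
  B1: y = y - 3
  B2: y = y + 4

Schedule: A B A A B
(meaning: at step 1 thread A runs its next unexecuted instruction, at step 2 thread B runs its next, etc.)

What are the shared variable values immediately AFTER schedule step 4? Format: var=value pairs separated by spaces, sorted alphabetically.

Answer: x=3 y=0 z=3

Derivation:
Step 1: thread A executes A1 (y = 3). Shared: x=3 y=3 z=4. PCs: A@1 B@0
Step 2: thread B executes B1 (y = y - 3). Shared: x=3 y=0 z=4. PCs: A@1 B@1
Step 3: thread A executes A2 (z = z * 2). Shared: x=3 y=0 z=8. PCs: A@2 B@1
Step 4: thread A executes A3 (z = x). Shared: x=3 y=0 z=3. PCs: A@3 B@1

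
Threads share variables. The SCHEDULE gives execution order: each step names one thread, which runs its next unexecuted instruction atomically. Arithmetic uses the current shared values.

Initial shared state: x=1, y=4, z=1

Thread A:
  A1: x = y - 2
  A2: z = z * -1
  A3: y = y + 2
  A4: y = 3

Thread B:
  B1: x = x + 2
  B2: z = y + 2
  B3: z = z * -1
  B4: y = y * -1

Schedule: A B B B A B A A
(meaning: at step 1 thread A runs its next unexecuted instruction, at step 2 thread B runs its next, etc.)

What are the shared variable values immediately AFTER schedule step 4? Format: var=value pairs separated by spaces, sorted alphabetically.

Step 1: thread A executes A1 (x = y - 2). Shared: x=2 y=4 z=1. PCs: A@1 B@0
Step 2: thread B executes B1 (x = x + 2). Shared: x=4 y=4 z=1. PCs: A@1 B@1
Step 3: thread B executes B2 (z = y + 2). Shared: x=4 y=4 z=6. PCs: A@1 B@2
Step 4: thread B executes B3 (z = z * -1). Shared: x=4 y=4 z=-6. PCs: A@1 B@3

Answer: x=4 y=4 z=-6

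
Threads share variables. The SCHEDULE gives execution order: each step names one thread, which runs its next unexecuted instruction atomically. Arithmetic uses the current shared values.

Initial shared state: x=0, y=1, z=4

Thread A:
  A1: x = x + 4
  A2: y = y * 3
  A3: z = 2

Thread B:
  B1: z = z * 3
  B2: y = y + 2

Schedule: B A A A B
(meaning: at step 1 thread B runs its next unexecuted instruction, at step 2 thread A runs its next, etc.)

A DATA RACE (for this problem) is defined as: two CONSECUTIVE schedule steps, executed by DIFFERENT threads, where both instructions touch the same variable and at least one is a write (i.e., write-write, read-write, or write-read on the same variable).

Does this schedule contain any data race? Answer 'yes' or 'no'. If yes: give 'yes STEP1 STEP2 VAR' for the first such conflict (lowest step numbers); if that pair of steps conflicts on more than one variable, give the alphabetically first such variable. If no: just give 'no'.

Answer: no

Derivation:
Steps 1,2: B(r=z,w=z) vs A(r=x,w=x). No conflict.
Steps 2,3: same thread (A). No race.
Steps 3,4: same thread (A). No race.
Steps 4,5: A(r=-,w=z) vs B(r=y,w=y). No conflict.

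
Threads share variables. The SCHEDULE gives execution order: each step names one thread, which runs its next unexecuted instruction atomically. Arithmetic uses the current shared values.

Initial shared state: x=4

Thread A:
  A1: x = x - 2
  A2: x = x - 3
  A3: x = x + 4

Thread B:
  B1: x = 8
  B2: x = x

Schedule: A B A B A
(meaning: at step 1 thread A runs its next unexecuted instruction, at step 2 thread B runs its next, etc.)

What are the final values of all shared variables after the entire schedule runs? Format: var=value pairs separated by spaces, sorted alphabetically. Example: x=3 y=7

Step 1: thread A executes A1 (x = x - 2). Shared: x=2. PCs: A@1 B@0
Step 2: thread B executes B1 (x = 8). Shared: x=8. PCs: A@1 B@1
Step 3: thread A executes A2 (x = x - 3). Shared: x=5. PCs: A@2 B@1
Step 4: thread B executes B2 (x = x). Shared: x=5. PCs: A@2 B@2
Step 5: thread A executes A3 (x = x + 4). Shared: x=9. PCs: A@3 B@2

Answer: x=9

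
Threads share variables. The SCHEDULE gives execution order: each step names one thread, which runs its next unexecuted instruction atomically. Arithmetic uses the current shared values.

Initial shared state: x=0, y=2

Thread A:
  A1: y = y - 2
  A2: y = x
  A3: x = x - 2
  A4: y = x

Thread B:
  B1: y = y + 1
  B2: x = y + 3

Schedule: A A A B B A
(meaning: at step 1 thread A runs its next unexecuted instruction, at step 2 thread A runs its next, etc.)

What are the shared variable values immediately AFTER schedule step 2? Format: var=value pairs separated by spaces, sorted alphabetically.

Answer: x=0 y=0

Derivation:
Step 1: thread A executes A1 (y = y - 2). Shared: x=0 y=0. PCs: A@1 B@0
Step 2: thread A executes A2 (y = x). Shared: x=0 y=0. PCs: A@2 B@0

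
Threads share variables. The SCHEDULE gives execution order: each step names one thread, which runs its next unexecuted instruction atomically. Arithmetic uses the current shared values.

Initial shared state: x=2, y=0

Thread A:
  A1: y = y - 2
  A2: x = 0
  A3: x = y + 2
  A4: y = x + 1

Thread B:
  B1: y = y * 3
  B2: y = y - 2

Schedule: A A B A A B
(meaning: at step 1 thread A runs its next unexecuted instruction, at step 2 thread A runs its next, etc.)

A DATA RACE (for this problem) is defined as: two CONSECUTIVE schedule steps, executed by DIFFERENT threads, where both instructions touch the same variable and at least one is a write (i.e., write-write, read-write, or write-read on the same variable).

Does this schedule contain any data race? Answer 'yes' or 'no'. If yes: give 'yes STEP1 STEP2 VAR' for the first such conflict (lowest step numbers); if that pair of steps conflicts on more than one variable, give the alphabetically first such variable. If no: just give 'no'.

Steps 1,2: same thread (A). No race.
Steps 2,3: A(r=-,w=x) vs B(r=y,w=y). No conflict.
Steps 3,4: B(y = y * 3) vs A(x = y + 2). RACE on y (W-R).
Steps 4,5: same thread (A). No race.
Steps 5,6: A(y = x + 1) vs B(y = y - 2). RACE on y (W-W).
First conflict at steps 3,4.

Answer: yes 3 4 y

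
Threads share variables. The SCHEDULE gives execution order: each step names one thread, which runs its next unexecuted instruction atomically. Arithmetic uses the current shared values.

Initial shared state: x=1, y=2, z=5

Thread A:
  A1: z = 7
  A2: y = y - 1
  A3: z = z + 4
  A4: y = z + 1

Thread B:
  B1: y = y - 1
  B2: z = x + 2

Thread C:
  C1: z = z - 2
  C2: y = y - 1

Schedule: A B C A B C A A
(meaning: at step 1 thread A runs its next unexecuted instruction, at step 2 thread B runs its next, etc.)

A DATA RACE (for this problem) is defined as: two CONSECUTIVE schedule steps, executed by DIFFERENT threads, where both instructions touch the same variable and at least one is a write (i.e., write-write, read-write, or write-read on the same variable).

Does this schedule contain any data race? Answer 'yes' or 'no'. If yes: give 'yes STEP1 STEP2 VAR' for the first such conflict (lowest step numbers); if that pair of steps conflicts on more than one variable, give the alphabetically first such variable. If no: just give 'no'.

Steps 1,2: A(r=-,w=z) vs B(r=y,w=y). No conflict.
Steps 2,3: B(r=y,w=y) vs C(r=z,w=z). No conflict.
Steps 3,4: C(r=z,w=z) vs A(r=y,w=y). No conflict.
Steps 4,5: A(r=y,w=y) vs B(r=x,w=z). No conflict.
Steps 5,6: B(r=x,w=z) vs C(r=y,w=y). No conflict.
Steps 6,7: C(r=y,w=y) vs A(r=z,w=z). No conflict.
Steps 7,8: same thread (A). No race.

Answer: no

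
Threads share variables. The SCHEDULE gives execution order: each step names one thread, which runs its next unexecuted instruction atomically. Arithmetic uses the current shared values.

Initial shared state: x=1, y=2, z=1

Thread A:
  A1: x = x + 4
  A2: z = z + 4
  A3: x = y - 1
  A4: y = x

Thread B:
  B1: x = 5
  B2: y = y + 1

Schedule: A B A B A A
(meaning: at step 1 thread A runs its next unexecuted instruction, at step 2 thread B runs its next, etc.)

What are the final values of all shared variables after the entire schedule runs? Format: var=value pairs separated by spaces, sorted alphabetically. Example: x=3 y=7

Answer: x=2 y=2 z=5

Derivation:
Step 1: thread A executes A1 (x = x + 4). Shared: x=5 y=2 z=1. PCs: A@1 B@0
Step 2: thread B executes B1 (x = 5). Shared: x=5 y=2 z=1. PCs: A@1 B@1
Step 3: thread A executes A2 (z = z + 4). Shared: x=5 y=2 z=5. PCs: A@2 B@1
Step 4: thread B executes B2 (y = y + 1). Shared: x=5 y=3 z=5. PCs: A@2 B@2
Step 5: thread A executes A3 (x = y - 1). Shared: x=2 y=3 z=5. PCs: A@3 B@2
Step 6: thread A executes A4 (y = x). Shared: x=2 y=2 z=5. PCs: A@4 B@2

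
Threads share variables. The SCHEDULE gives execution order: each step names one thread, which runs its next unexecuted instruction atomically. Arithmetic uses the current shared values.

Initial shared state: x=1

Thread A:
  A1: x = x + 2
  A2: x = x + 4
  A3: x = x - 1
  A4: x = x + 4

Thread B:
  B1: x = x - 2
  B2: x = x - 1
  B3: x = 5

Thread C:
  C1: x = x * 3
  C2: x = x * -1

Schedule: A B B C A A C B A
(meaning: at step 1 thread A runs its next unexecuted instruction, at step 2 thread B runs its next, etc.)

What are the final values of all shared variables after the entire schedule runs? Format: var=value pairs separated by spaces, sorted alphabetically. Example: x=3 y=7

Step 1: thread A executes A1 (x = x + 2). Shared: x=3. PCs: A@1 B@0 C@0
Step 2: thread B executes B1 (x = x - 2). Shared: x=1. PCs: A@1 B@1 C@0
Step 3: thread B executes B2 (x = x - 1). Shared: x=0. PCs: A@1 B@2 C@0
Step 4: thread C executes C1 (x = x * 3). Shared: x=0. PCs: A@1 B@2 C@1
Step 5: thread A executes A2 (x = x + 4). Shared: x=4. PCs: A@2 B@2 C@1
Step 6: thread A executes A3 (x = x - 1). Shared: x=3. PCs: A@3 B@2 C@1
Step 7: thread C executes C2 (x = x * -1). Shared: x=-3. PCs: A@3 B@2 C@2
Step 8: thread B executes B3 (x = 5). Shared: x=5. PCs: A@3 B@3 C@2
Step 9: thread A executes A4 (x = x + 4). Shared: x=9. PCs: A@4 B@3 C@2

Answer: x=9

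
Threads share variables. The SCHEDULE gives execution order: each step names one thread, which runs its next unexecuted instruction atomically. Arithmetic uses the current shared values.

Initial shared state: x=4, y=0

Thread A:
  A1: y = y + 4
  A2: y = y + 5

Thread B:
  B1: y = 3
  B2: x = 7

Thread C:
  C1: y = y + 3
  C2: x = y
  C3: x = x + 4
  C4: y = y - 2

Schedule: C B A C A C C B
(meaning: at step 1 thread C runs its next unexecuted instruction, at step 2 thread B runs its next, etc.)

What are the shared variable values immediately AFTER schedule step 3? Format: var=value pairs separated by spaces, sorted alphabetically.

Step 1: thread C executes C1 (y = y + 3). Shared: x=4 y=3. PCs: A@0 B@0 C@1
Step 2: thread B executes B1 (y = 3). Shared: x=4 y=3. PCs: A@0 B@1 C@1
Step 3: thread A executes A1 (y = y + 4). Shared: x=4 y=7. PCs: A@1 B@1 C@1

Answer: x=4 y=7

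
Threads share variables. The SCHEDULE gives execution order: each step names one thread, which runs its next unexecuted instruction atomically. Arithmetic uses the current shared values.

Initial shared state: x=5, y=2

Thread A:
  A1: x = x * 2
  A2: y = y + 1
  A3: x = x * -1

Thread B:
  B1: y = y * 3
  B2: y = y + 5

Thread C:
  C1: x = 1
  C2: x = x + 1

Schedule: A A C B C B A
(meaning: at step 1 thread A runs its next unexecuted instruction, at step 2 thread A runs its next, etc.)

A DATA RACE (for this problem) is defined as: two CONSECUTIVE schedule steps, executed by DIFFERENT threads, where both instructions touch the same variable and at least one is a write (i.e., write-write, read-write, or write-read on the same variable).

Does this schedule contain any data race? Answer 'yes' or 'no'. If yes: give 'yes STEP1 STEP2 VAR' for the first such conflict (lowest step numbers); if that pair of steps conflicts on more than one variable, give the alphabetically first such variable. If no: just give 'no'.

Answer: no

Derivation:
Steps 1,2: same thread (A). No race.
Steps 2,3: A(r=y,w=y) vs C(r=-,w=x). No conflict.
Steps 3,4: C(r=-,w=x) vs B(r=y,w=y). No conflict.
Steps 4,5: B(r=y,w=y) vs C(r=x,w=x). No conflict.
Steps 5,6: C(r=x,w=x) vs B(r=y,w=y). No conflict.
Steps 6,7: B(r=y,w=y) vs A(r=x,w=x). No conflict.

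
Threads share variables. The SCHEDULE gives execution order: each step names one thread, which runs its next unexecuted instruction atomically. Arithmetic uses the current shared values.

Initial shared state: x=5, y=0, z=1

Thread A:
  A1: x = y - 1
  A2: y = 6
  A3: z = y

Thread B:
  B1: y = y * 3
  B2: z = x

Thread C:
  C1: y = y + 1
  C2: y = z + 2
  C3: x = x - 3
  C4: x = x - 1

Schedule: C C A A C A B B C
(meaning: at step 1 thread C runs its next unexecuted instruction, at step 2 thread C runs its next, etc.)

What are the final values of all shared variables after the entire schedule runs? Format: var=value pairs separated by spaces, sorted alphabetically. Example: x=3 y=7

Step 1: thread C executes C1 (y = y + 1). Shared: x=5 y=1 z=1. PCs: A@0 B@0 C@1
Step 2: thread C executes C2 (y = z + 2). Shared: x=5 y=3 z=1. PCs: A@0 B@0 C@2
Step 3: thread A executes A1 (x = y - 1). Shared: x=2 y=3 z=1. PCs: A@1 B@0 C@2
Step 4: thread A executes A2 (y = 6). Shared: x=2 y=6 z=1. PCs: A@2 B@0 C@2
Step 5: thread C executes C3 (x = x - 3). Shared: x=-1 y=6 z=1. PCs: A@2 B@0 C@3
Step 6: thread A executes A3 (z = y). Shared: x=-1 y=6 z=6. PCs: A@3 B@0 C@3
Step 7: thread B executes B1 (y = y * 3). Shared: x=-1 y=18 z=6. PCs: A@3 B@1 C@3
Step 8: thread B executes B2 (z = x). Shared: x=-1 y=18 z=-1. PCs: A@3 B@2 C@3
Step 9: thread C executes C4 (x = x - 1). Shared: x=-2 y=18 z=-1. PCs: A@3 B@2 C@4

Answer: x=-2 y=18 z=-1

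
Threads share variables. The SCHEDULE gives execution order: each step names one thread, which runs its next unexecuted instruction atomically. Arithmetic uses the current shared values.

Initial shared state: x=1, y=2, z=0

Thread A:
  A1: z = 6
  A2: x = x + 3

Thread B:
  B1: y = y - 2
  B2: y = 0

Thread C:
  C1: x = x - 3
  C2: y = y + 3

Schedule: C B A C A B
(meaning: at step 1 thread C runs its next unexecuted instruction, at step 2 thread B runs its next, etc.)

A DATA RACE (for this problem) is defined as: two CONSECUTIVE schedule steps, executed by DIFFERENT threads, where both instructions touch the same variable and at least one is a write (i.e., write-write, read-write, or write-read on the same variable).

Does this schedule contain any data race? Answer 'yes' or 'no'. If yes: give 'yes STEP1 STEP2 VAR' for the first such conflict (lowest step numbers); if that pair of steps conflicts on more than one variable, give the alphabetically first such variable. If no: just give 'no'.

Steps 1,2: C(r=x,w=x) vs B(r=y,w=y). No conflict.
Steps 2,3: B(r=y,w=y) vs A(r=-,w=z). No conflict.
Steps 3,4: A(r=-,w=z) vs C(r=y,w=y). No conflict.
Steps 4,5: C(r=y,w=y) vs A(r=x,w=x). No conflict.
Steps 5,6: A(r=x,w=x) vs B(r=-,w=y). No conflict.

Answer: no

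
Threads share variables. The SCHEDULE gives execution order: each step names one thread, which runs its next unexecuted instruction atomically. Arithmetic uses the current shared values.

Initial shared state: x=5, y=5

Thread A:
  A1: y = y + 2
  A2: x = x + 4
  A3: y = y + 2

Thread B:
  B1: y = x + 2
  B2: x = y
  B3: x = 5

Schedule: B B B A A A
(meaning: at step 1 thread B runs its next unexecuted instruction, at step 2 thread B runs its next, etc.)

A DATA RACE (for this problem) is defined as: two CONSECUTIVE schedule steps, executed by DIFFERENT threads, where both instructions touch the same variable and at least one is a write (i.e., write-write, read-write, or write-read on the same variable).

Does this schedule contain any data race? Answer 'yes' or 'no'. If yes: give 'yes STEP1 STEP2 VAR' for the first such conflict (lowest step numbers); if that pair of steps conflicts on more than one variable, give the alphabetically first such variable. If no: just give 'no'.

Steps 1,2: same thread (B). No race.
Steps 2,3: same thread (B). No race.
Steps 3,4: B(r=-,w=x) vs A(r=y,w=y). No conflict.
Steps 4,5: same thread (A). No race.
Steps 5,6: same thread (A). No race.

Answer: no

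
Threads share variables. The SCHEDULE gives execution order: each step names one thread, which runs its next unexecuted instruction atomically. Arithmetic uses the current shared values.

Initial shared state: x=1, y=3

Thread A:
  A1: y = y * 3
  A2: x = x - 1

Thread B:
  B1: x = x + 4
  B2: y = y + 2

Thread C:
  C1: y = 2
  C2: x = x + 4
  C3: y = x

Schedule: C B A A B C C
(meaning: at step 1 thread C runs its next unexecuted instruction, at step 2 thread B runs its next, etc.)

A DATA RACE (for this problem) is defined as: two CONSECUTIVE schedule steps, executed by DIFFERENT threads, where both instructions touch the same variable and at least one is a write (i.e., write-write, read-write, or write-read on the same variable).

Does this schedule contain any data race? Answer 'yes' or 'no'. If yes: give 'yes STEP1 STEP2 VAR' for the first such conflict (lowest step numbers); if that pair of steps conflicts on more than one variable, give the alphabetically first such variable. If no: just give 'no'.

Steps 1,2: C(r=-,w=y) vs B(r=x,w=x). No conflict.
Steps 2,3: B(r=x,w=x) vs A(r=y,w=y). No conflict.
Steps 3,4: same thread (A). No race.
Steps 4,5: A(r=x,w=x) vs B(r=y,w=y). No conflict.
Steps 5,6: B(r=y,w=y) vs C(r=x,w=x). No conflict.
Steps 6,7: same thread (C). No race.

Answer: no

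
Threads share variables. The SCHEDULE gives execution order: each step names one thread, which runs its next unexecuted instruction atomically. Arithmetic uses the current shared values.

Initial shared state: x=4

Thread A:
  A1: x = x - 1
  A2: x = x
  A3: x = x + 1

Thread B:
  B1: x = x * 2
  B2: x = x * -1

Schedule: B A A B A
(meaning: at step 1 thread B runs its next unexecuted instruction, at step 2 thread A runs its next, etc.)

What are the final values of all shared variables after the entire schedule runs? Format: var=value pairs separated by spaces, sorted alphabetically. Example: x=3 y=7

Step 1: thread B executes B1 (x = x * 2). Shared: x=8. PCs: A@0 B@1
Step 2: thread A executes A1 (x = x - 1). Shared: x=7. PCs: A@1 B@1
Step 3: thread A executes A2 (x = x). Shared: x=7. PCs: A@2 B@1
Step 4: thread B executes B2 (x = x * -1). Shared: x=-7. PCs: A@2 B@2
Step 5: thread A executes A3 (x = x + 1). Shared: x=-6. PCs: A@3 B@2

Answer: x=-6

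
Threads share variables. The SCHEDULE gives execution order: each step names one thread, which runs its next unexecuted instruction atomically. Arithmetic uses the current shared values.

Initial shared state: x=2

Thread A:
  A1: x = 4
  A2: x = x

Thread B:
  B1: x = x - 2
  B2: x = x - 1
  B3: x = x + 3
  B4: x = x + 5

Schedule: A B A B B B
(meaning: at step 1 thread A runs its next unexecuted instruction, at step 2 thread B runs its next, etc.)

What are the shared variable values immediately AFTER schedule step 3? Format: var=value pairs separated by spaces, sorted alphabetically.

Answer: x=2

Derivation:
Step 1: thread A executes A1 (x = 4). Shared: x=4. PCs: A@1 B@0
Step 2: thread B executes B1 (x = x - 2). Shared: x=2. PCs: A@1 B@1
Step 3: thread A executes A2 (x = x). Shared: x=2. PCs: A@2 B@1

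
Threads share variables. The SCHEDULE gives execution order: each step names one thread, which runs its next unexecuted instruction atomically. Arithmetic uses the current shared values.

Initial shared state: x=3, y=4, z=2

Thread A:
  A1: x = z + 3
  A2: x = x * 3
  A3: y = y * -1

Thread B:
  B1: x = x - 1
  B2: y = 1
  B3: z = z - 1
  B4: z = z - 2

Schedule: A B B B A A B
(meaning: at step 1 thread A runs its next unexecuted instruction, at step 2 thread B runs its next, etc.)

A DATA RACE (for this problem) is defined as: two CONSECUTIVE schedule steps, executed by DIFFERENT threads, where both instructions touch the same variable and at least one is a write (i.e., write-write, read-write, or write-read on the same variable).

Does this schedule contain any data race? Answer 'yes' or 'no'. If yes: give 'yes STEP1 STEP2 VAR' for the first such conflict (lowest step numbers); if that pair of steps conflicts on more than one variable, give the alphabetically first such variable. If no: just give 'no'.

Answer: yes 1 2 x

Derivation:
Steps 1,2: A(x = z + 3) vs B(x = x - 1). RACE on x (W-W).
Steps 2,3: same thread (B). No race.
Steps 3,4: same thread (B). No race.
Steps 4,5: B(r=z,w=z) vs A(r=x,w=x). No conflict.
Steps 5,6: same thread (A). No race.
Steps 6,7: A(r=y,w=y) vs B(r=z,w=z). No conflict.
First conflict at steps 1,2.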